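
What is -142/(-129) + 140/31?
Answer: 22462/3999 ≈ 5.6169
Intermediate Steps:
-142/(-129) + 140/31 = -142*(-1/129) + 140*(1/31) = 142/129 + 140/31 = 22462/3999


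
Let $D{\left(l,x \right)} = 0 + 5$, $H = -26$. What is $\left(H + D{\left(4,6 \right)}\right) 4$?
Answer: $-84$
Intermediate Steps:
$D{\left(l,x \right)} = 5$
$\left(H + D{\left(4,6 \right)}\right) 4 = \left(-26 + 5\right) 4 = \left(-21\right) 4 = -84$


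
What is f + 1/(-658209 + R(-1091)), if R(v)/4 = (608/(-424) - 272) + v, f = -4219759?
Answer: -148427225124836/35174337 ≈ -4.2198e+6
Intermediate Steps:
R(v) = -57968/53 + 4*v (R(v) = 4*((608/(-424) - 272) + v) = 4*((608*(-1/424) - 272) + v) = 4*((-76/53 - 272) + v) = 4*(-14492/53 + v) = -57968/53 + 4*v)
f + 1/(-658209 + R(-1091)) = -4219759 + 1/(-658209 + (-57968/53 + 4*(-1091))) = -4219759 + 1/(-658209 + (-57968/53 - 4364)) = -4219759 + 1/(-658209 - 289260/53) = -4219759 + 1/(-35174337/53) = -4219759 - 53/35174337 = -148427225124836/35174337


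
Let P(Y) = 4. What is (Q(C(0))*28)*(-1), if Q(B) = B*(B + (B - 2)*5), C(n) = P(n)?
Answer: -1568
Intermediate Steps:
C(n) = 4
Q(B) = B*(-10 + 6*B) (Q(B) = B*(B + (-2 + B)*5) = B*(B + (-10 + 5*B)) = B*(-10 + 6*B))
(Q(C(0))*28)*(-1) = ((2*4*(-5 + 3*4))*28)*(-1) = ((2*4*(-5 + 12))*28)*(-1) = ((2*4*7)*28)*(-1) = (56*28)*(-1) = 1568*(-1) = -1568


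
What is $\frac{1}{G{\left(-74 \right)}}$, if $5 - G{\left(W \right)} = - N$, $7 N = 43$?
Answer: $\frac{7}{78} \approx 0.089744$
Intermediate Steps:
$N = \frac{43}{7}$ ($N = \frac{1}{7} \cdot 43 = \frac{43}{7} \approx 6.1429$)
$G{\left(W \right)} = \frac{78}{7}$ ($G{\left(W \right)} = 5 - \left(-1\right) \frac{43}{7} = 5 - - \frac{43}{7} = 5 + \frac{43}{7} = \frac{78}{7}$)
$\frac{1}{G{\left(-74 \right)}} = \frac{1}{\frac{78}{7}} = \frac{7}{78}$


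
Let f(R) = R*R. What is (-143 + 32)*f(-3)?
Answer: -999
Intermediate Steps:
f(R) = R**2
(-143 + 32)*f(-3) = (-143 + 32)*(-3)**2 = -111*9 = -999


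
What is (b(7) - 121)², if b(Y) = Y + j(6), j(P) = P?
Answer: 11664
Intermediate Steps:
b(Y) = 6 + Y (b(Y) = Y + 6 = 6 + Y)
(b(7) - 121)² = ((6 + 7) - 121)² = (13 - 121)² = (-108)² = 11664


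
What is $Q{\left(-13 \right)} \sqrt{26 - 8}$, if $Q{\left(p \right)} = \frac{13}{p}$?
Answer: $- 3 \sqrt{2} \approx -4.2426$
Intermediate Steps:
$Q{\left(-13 \right)} \sqrt{26 - 8} = \frac{13}{-13} \sqrt{26 - 8} = 13 \left(- \frac{1}{13}\right) \sqrt{18} = - 3 \sqrt{2}$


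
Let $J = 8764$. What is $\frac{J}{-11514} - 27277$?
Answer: $- \frac{157038071}{5757} \approx -27278.0$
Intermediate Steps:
$\frac{J}{-11514} - 27277 = \frac{8764}{-11514} - 27277 = 8764 \left(- \frac{1}{11514}\right) - 27277 = - \frac{4382}{5757} - 27277 = - \frac{157038071}{5757}$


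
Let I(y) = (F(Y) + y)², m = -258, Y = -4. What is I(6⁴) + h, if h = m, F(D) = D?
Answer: 1669006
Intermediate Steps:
h = -258
I(y) = (-4 + y)²
I(6⁴) + h = (-4 + 6⁴)² - 258 = (-4 + 1296)² - 258 = 1292² - 258 = 1669264 - 258 = 1669006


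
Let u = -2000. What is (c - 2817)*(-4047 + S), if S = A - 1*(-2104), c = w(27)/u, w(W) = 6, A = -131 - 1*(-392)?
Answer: 2369099523/500 ≈ 4.7382e+6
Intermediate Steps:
A = 261 (A = -131 + 392 = 261)
c = -3/1000 (c = 6/(-2000) = 6*(-1/2000) = -3/1000 ≈ -0.0030000)
S = 2365 (S = 261 - 1*(-2104) = 261 + 2104 = 2365)
(c - 2817)*(-4047 + S) = (-3/1000 - 2817)*(-4047 + 2365) = -2817003/1000*(-1682) = 2369099523/500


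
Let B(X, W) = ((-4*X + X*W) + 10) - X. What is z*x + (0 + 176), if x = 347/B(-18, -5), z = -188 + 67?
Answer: -8547/190 ≈ -44.984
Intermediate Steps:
z = -121
B(X, W) = 10 - 5*X + W*X (B(X, W) = ((-4*X + W*X) + 10) - X = (10 - 4*X + W*X) - X = 10 - 5*X + W*X)
x = 347/190 (x = 347/(10 - 5*(-18) - 5*(-18)) = 347/(10 + 90 + 90) = 347/190 ≈ 1.8263)
z*x + (0 + 176) = -121*347/190 + (0 + 176) = -41987/190 + 176 = -8547/190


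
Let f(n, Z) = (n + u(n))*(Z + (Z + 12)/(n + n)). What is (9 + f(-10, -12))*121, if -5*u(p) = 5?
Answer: 17061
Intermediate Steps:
u(p) = -1 (u(p) = -⅕*5 = -1)
f(n, Z) = (-1 + n)*(Z + (12 + Z)/(2*n)) (f(n, Z) = (n - 1)*(Z + (Z + 12)/(n + n)) = (-1 + n)*(Z + (12 + Z)/((2*n))) = (-1 + n)*(Z + (12 + Z)*(1/(2*n))) = (-1 + n)*(Z + (12 + Z)/(2*n)))
(9 + f(-10, -12))*121 = (9 + (½)*(-12 - 1*(-12) - 10*(12 - 1*(-12) + 2*(-12)*(-10)))/(-10))*121 = (9 + (½)*(-⅒)*(-12 + 12 - 10*(12 + 12 + 240)))*121 = (9 + (½)*(-⅒)*(-12 + 12 - 10*264))*121 = (9 + (½)*(-⅒)*(-12 + 12 - 2640))*121 = (9 + (½)*(-⅒)*(-2640))*121 = (9 + 132)*121 = 141*121 = 17061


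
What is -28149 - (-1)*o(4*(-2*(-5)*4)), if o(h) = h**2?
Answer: -2549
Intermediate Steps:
-28149 - (-1)*o(4*(-2*(-5)*4)) = -28149 - (-1)*(4*(-2*(-5)*4))**2 = -28149 - (-1)*(4*(10*4))**2 = -28149 - (-1)*(4*40)**2 = -28149 - (-1)*160**2 = -28149 - (-1)*25600 = -28149 - 1*(-25600) = -28149 + 25600 = -2549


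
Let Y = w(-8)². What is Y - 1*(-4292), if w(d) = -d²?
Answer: 8388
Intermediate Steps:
Y = 4096 (Y = (-1*(-8)²)² = (-1*64)² = (-64)² = 4096)
Y - 1*(-4292) = 4096 - 1*(-4292) = 4096 + 4292 = 8388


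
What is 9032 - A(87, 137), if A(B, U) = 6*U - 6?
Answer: 8216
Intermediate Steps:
A(B, U) = -6 + 6*U
9032 - A(87, 137) = 9032 - (-6 + 6*137) = 9032 - (-6 + 822) = 9032 - 1*816 = 9032 - 816 = 8216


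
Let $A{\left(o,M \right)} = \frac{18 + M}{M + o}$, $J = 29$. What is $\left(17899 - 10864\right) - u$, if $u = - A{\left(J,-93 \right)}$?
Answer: $\frac{450315}{64} \approx 7036.2$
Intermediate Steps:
$A{\left(o,M \right)} = \frac{18 + M}{M + o}$
$u = - \frac{75}{64}$ ($u = - \frac{18 - 93}{-93 + 29} = - \frac{-75}{-64} = - \frac{\left(-1\right) \left(-75\right)}{64} = \left(-1\right) \frac{75}{64} = - \frac{75}{64} \approx -1.1719$)
$\left(17899 - 10864\right) - u = \left(17899 - 10864\right) - - \frac{75}{64} = 7035 + \frac{75}{64} = \frac{450315}{64}$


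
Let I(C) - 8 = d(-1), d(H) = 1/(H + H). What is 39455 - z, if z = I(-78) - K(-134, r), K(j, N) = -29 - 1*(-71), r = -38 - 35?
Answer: 78979/2 ≈ 39490.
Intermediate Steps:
r = -73
d(H) = 1/(2*H)
I(C) = 15/2 (I(C) = 8 + (1/2)/(-1) = 8 + (1/2)*(-1) = 8 - 1/2 = 15/2)
K(j, N) = 42 (K(j, N) = -29 + 71 = 42)
z = -69/2 (z = 15/2 - 1*42 = 15/2 - 42 = -69/2 ≈ -34.500)
39455 - z = 39455 - 1*(-69/2) = 39455 + 69/2 = 78979/2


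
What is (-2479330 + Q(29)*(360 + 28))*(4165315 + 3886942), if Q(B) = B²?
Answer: -17336686470654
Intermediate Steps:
(-2479330 + Q(29)*(360 + 28))*(4165315 + 3886942) = (-2479330 + 29²*(360 + 28))*(4165315 + 3886942) = (-2479330 + 841*388)*8052257 = (-2479330 + 326308)*8052257 = -2153022*8052257 = -17336686470654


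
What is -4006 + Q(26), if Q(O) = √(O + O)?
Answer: -4006 + 2*√13 ≈ -3998.8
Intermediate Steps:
Q(O) = √2*√O (Q(O) = √(2*O) = √2*√O)
-4006 + Q(26) = -4006 + √2*√26 = -4006 + 2*√13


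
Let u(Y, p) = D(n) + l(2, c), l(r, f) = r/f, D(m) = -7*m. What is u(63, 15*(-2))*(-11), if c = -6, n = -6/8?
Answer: -649/12 ≈ -54.083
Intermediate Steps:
n = -3/4 (n = -6*1/8 = -3/4 ≈ -0.75000)
u(Y, p) = 59/12 (u(Y, p) = -7*(-3/4) + 2/(-6) = 21/4 + 2*(-1/6) = 21/4 - 1/3 = 59/12)
u(63, 15*(-2))*(-11) = (59/12)*(-11) = -649/12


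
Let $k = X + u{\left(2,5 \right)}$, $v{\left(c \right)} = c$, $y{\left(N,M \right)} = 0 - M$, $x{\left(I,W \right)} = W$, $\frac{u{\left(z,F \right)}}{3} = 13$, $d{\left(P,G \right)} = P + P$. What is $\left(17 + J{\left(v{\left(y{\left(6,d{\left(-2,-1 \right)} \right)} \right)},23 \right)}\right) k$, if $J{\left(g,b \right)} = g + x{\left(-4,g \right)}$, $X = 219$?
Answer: $6450$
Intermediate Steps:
$d{\left(P,G \right)} = 2 P$
$u{\left(z,F \right)} = 39$ ($u{\left(z,F \right)} = 3 \cdot 13 = 39$)
$y{\left(N,M \right)} = - M$
$J{\left(g,b \right)} = 2 g$ ($J{\left(g,b \right)} = g + g = 2 g$)
$k = 258$ ($k = 219 + 39 = 258$)
$\left(17 + J{\left(v{\left(y{\left(6,d{\left(-2,-1 \right)} \right)} \right)},23 \right)}\right) k = \left(17 + 2 \left(- 2 \left(-2\right)\right)\right) 258 = \left(17 + 2 \left(\left(-1\right) \left(-4\right)\right)\right) 258 = \left(17 + 2 \cdot 4\right) 258 = \left(17 + 8\right) 258 = 25 \cdot 258 = 6450$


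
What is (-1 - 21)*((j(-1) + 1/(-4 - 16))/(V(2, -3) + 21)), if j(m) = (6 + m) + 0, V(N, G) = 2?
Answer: -1089/230 ≈ -4.7348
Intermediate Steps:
j(m) = 6 + m
(-1 - 21)*((j(-1) + 1/(-4 - 16))/(V(2, -3) + 21)) = (-1 - 21)*(((6 - 1) + 1/(-4 - 16))/(2 + 21)) = -22*(5 + 1/(-20))/23 = -22*(5 - 1/20)/23 = -1089/(10*23) = -22*99/460 = -1089/230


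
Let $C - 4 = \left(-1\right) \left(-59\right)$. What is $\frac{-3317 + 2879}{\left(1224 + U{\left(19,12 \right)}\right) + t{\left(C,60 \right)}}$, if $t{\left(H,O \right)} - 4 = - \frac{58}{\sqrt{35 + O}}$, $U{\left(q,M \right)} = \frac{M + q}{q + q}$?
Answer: $- \frac{3885957900}{10901859461} - \frac{1930704 \sqrt{95}}{10901859461} \approx -0.35818$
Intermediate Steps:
$U{\left(q,M \right)} = \frac{M + q}{2 q}$
$C = 63$ ($C = 4 - -59 = 4 + 59 = 63$)
$t{\left(H,O \right)} = 4 - \frac{58}{\sqrt{35 + O}}$
$\frac{-3317 + 2879}{\left(1224 + U{\left(19,12 \right)}\right) + t{\left(C,60 \right)}} = \frac{-3317 + 2879}{\left(1224 + \frac{12 + 19}{2 \cdot 19}\right) + \left(4 - \frac{58}{\sqrt{35 + 60}}\right)} = - \frac{438}{\left(1224 + \frac{1}{2} \cdot \frac{1}{19} \cdot 31\right) + \left(4 - \frac{58}{\sqrt{95}}\right)} = - \frac{438}{\left(1224 + \frac{31}{38}\right) + \left(4 - 58 \frac{\sqrt{95}}{95}\right)} = - \frac{438}{\frac{46543}{38} + \left(4 - \frac{58 \sqrt{95}}{95}\right)} = - \frac{438}{\frac{46695}{38} - \frac{58 \sqrt{95}}{95}}$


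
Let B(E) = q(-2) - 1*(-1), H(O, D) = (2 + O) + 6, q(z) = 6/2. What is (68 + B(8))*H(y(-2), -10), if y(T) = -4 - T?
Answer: 432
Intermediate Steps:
q(z) = 3 (q(z) = 6*(½) = 3)
H(O, D) = 8 + O
B(E) = 4 (B(E) = 3 - 1*(-1) = 3 + 1 = 4)
(68 + B(8))*H(y(-2), -10) = (68 + 4)*(8 + (-4 - 1*(-2))) = 72*(8 + (-4 + 2)) = 72*(8 - 2) = 72*6 = 432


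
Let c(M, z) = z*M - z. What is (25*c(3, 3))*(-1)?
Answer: -150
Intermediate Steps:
c(M, z) = -z + M*z (c(M, z) = M*z - z = -z + M*z)
(25*c(3, 3))*(-1) = (25*(3*(-1 + 3)))*(-1) = (25*(3*2))*(-1) = (25*6)*(-1) = 150*(-1) = -150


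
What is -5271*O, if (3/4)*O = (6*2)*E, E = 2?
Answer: -168672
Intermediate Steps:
O = 32 (O = 4*((6*2)*2)/3 = 4*(12*2)/3 = (4/3)*24 = 32)
-5271*O = -5271*32 = -168672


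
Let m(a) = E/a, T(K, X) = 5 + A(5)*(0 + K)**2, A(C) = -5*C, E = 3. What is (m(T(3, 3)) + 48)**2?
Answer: 111450249/48400 ≈ 2302.7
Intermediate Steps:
T(K, X) = 5 - 25*K**2 (T(K, X) = 5 + (-5*5)*(0 + K)**2 = 5 - 25*K**2)
m(a) = 3/a
(m(T(3, 3)) + 48)**2 = (3/(5 - 25*3**2) + 48)**2 = (3/(5 - 25*9) + 48)**2 = (3/(5 - 225) + 48)**2 = (3/(-220) + 48)**2 = (3*(-1/220) + 48)**2 = (-3/220 + 48)**2 = (10557/220)**2 = 111450249/48400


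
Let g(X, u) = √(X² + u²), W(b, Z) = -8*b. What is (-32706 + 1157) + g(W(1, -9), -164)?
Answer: -31549 + 4*√1685 ≈ -31385.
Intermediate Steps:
(-32706 + 1157) + g(W(1, -9), -164) = (-32706 + 1157) + √((-8*1)² + (-164)²) = -31549 + √((-8)² + 26896) = -31549 + √(64 + 26896) = -31549 + √26960 = -31549 + 4*√1685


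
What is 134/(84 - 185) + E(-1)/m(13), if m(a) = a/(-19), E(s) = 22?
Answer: -43960/1313 ≈ -33.481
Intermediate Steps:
m(a) = -a/19 (m(a) = a*(-1/19) = -a/19)
134/(84 - 185) + E(-1)/m(13) = 134/(84 - 185) + 22/((-1/19*13)) = 134/(-101) + 22/(-13/19) = 134*(-1/101) + 22*(-19/13) = -134/101 - 418/13 = -43960/1313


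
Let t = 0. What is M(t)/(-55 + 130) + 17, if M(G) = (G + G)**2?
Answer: 17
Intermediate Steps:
M(G) = 4*G**2 (M(G) = (2*G)**2 = 4*G**2)
M(t)/(-55 + 130) + 17 = (4*0**2)/(-55 + 130) + 17 = (4*0)/75 + 17 = 0*(1/75) + 17 = 0 + 17 = 17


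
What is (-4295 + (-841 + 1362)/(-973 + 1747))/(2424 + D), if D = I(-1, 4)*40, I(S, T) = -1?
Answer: -3323809/1845216 ≈ -1.8013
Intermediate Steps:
D = -40 (D = -1*40 = -40)
(-4295 + (-841 + 1362)/(-973 + 1747))/(2424 + D) = (-4295 + (-841 + 1362)/(-973 + 1747))/(2424 - 40) = (-4295 + 521/774)/2384 = (-4295 + 521*(1/774))*(1/2384) = (-4295 + 521/774)*(1/2384) = -3323809/774*1/2384 = -3323809/1845216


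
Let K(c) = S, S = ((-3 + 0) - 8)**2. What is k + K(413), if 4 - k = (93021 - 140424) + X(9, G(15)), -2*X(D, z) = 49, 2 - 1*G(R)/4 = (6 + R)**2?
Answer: 95105/2 ≈ 47553.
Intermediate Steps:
G(R) = 8 - 4*(6 + R)**2
X(D, z) = -49/2 (X(D, z) = -1/2*49 = -49/2)
S = 121 (S = (-3 - 8)**2 = (-11)**2 = 121)
k = 94863/2 (k = 4 - ((93021 - 140424) - 49/2) = 4 - (-47403 - 49/2) = 4 - 1*(-94855/2) = 4 + 94855/2 = 94863/2 ≈ 47432.)
K(c) = 121
k + K(413) = 94863/2 + 121 = 95105/2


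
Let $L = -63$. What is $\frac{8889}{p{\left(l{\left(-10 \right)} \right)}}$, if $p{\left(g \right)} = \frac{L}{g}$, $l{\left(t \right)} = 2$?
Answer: $- \frac{5926}{21} \approx -282.19$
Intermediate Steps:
$p{\left(g \right)} = - \frac{63}{g}$
$\frac{8889}{p{\left(l{\left(-10 \right)} \right)}} = \frac{8889}{\left(-63\right) \frac{1}{2}} = \frac{8889}{- \frac{63}{2}} = 8889 \left(- \frac{2}{63}\right) = - \frac{5926}{21}$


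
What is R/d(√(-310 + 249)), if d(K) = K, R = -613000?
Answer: 613000*I*√61/61 ≈ 78487.0*I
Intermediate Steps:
R/d(√(-310 + 249)) = -613000/√(-310 + 249) = -613000*(-I*√61/61) = -(-613000)*I*√61/61 = 613000*I*√61/61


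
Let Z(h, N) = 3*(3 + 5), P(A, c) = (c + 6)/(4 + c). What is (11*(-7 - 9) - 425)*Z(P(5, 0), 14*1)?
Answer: -14424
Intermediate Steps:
P(A, c) = (6 + c)/(4 + c)
Z(h, N) = 24 (Z(h, N) = 3*8 = 24)
(11*(-7 - 9) - 425)*Z(P(5, 0), 14*1) = (11*(-7 - 9) - 425)*24 = (11*(-16) - 425)*24 = (-176 - 425)*24 = -601*24 = -14424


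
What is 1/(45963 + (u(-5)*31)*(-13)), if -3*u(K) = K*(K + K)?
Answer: 3/158039 ≈ 1.8983e-5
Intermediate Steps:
u(K) = -2*K²/3 (u(K) = -K*(K + K)/3 = -K*2*K/3 = -2*K²/3)
1/(45963 + (u(-5)*31)*(-13)) = 1/(45963 + (-⅔*(-5)²*31)*(-13)) = 1/(45963 + (-⅔*25*31)*(-13)) = 1/(45963 - 50/3*31*(-13)) = 1/(45963 - 1550/3*(-13)) = 1/(45963 + 20150/3) = 1/(158039/3) = 3/158039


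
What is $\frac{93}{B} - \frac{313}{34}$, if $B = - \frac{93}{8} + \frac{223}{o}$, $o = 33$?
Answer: $- \frac{1236973}{43690} \approx -28.313$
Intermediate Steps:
$B = - \frac{1285}{264}$ ($B = - \frac{93}{8} + \frac{223}{33} = - \frac{1285}{264} \approx -4.8674$)
$\frac{93}{B} - \frac{313}{34} = \frac{93}{- \frac{1285}{264}} - \frac{313}{34} = 93 \left(- \frac{264}{1285}\right) - \frac{313}{34} = - \frac{24552}{1285} - \frac{313}{34} = - \frac{1236973}{43690}$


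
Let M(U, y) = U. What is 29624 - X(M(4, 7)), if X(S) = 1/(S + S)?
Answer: 236991/8 ≈ 29624.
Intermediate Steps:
X(S) = 1/(2*S)
29624 - X(M(4, 7)) = 29624 - 1/(2*4) = 29624 - 1*1/8 = 29624 - 1/8 = 236991/8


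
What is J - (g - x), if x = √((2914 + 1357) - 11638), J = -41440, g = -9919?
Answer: -31521 + I*√7367 ≈ -31521.0 + 85.831*I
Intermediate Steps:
x = I*√7367 (x = √(4271 - 11638) = √(-7367) = I*√7367 ≈ 85.831*I)
J - (g - x) = -41440 - (-9919 - I*√7367) = -41440 + (9919 + I*√7367) = -31521 + I*√7367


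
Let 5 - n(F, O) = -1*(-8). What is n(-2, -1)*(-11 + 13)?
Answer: -6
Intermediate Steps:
n(F, O) = -3 (n(F, O) = 5 - (-1)*(-8) = 5 - 1*8 = 5 - 8 = -3)
n(-2, -1)*(-11 + 13) = -3*(-11 + 13) = -3*2 = -6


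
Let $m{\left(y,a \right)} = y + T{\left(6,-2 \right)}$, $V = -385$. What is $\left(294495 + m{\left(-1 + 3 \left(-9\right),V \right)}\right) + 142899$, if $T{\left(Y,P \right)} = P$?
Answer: $437364$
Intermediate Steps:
$m{\left(y,a \right)} = -2 + y$ ($m{\left(y,a \right)} = y - 2 = -2 + y$)
$\left(294495 + m{\left(-1 + 3 \left(-9\right),V \right)}\right) + 142899 = \left(294495 + \left(-2 + \left(-1 + 3 \left(-9\right)\right)\right)\right) + 142899 = \left(294495 - 30\right) + 142899 = 294465 + 142899 = 437364$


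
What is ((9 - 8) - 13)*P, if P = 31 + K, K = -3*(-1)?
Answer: -408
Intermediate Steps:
K = 3
P = 34 (P = 31 + 3 = 34)
((9 - 8) - 13)*P = ((9 - 8) - 13)*34 = (1 - 13)*34 = -12*34 = -408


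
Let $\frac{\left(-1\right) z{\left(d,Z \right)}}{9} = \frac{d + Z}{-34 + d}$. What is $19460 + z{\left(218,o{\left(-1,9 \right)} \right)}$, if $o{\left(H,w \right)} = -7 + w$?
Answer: $\frac{894665}{46} \approx 19449.0$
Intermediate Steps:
$z{\left(d,Z \right)} = - \frac{9 \left(Z + d\right)}{-34 + d}$ ($z{\left(d,Z \right)} = - 9 \frac{d + Z}{-34 + d} = - 9 \frac{Z + d}{-34 + d} = - \frac{9 \left(Z + d\right)}{-34 + d}$)
$19460 + z{\left(218,o{\left(-1,9 \right)} \right)} = 19460 + \frac{9 \left(- (-7 + 9) - 218\right)}{-34 + 218} = 19460 + \frac{9 \left(\left(-1\right) 2 - 218\right)}{184} = 19460 + 9 \cdot \frac{1}{184} \left(-2 - 218\right) = 19460 + 9 \cdot \frac{1}{184} \left(-220\right) = 19460 - \frac{495}{46} = \frac{894665}{46}$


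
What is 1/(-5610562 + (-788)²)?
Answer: -1/4989618 ≈ -2.0042e-7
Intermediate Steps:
1/(-5610562 + (-788)²) = 1/(-5610562 + 620944) = 1/(-4989618) = -1/4989618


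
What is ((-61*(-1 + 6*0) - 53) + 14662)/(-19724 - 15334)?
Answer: -2445/5843 ≈ -0.41845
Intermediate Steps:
((-61*(-1 + 6*0) - 53) + 14662)/(-19724 - 15334) = ((-61*(-1 + 0) - 53) + 14662)/(-35058) = ((-61*(-1) - 53) + 14662)*(-1/35058) = ((61 - 53) + 14662)*(-1/35058) = (8 + 14662)*(-1/35058) = 14670*(-1/35058) = -2445/5843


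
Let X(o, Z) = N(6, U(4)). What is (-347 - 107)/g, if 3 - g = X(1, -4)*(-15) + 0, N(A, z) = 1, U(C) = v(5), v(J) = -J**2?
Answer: -227/9 ≈ -25.222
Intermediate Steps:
U(C) = -25 (U(C) = -1*5**2 = -1*25 = -25)
X(o, Z) = 1
g = 18 (g = 3 - (1*(-15) + 0) = 3 - (-15 + 0) = 3 - 1*(-15) = 3 + 15 = 18)
(-347 - 107)/g = (-347 - 107)/18 = -454*1/18 = -227/9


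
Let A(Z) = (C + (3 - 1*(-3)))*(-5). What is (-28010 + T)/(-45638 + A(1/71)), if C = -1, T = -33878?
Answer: 61888/45663 ≈ 1.3553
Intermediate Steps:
A(Z) = -25 (A(Z) = (-1 + (3 - 1*(-3)))*(-5) = (-1 + (3 + 3))*(-5) = (-1 + 6)*(-5) = 5*(-5) = -25)
(-28010 + T)/(-45638 + A(1/71)) = (-28010 - 33878)/(-45638 - 25) = -61888/(-45663) = -61888*(-1/45663) = 61888/45663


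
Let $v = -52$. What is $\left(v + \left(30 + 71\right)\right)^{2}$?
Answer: $2401$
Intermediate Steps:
$\left(v + \left(30 + 71\right)\right)^{2} = \left(-52 + \left(30 + 71\right)\right)^{2} = \left(-52 + 101\right)^{2} = 49^{2} = 2401$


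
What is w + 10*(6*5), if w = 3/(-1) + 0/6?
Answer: 297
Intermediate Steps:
w = -3 (w = 3*(-1) + 0*(1/6) = -3 + 0 = -3)
w + 10*(6*5) = -3 + 10*(6*5) = -3 + 10*30 = -3 + 300 = 297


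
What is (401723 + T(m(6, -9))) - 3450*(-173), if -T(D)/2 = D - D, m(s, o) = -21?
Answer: 998573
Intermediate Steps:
T(D) = 0 (T(D) = -2*(D - D) = -2*0 = 0)
(401723 + T(m(6, -9))) - 3450*(-173) = (401723 + 0) - 3450*(-173) = 401723 + 596850 = 998573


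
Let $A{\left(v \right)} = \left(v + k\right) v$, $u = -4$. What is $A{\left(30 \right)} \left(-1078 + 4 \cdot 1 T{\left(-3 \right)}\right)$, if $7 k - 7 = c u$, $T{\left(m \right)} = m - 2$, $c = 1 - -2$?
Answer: $- \frac{6752700}{7} \approx -9.6467 \cdot 10^{5}$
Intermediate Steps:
$c = 3$ ($c = 1 + 2 = 3$)
$T{\left(m \right)} = -2 + m$
$k = - \frac{5}{7}$ ($k = 1 + \frac{3 \left(-4\right)}{7} = 1 + \frac{1}{7} \left(-12\right) = 1 - \frac{12}{7} = - \frac{5}{7} \approx -0.71429$)
$A{\left(v \right)} = v \left(- \frac{5}{7} + v\right)$ ($A{\left(v \right)} = \left(v - \frac{5}{7}\right) v = \left(- \frac{5}{7} + v\right) v = v \left(- \frac{5}{7} + v\right)$)
$A{\left(30 \right)} \left(-1078 + 4 \cdot 1 T{\left(-3 \right)}\right) = \frac{1}{7} \cdot 30 \left(-5 + 7 \cdot 30\right) \left(-1078 + 4 \cdot 1 \left(-2 - 3\right)\right) = \frac{1}{7} \cdot 30 \left(-5 + 210\right) \left(-1078 + 4 \left(-5\right)\right) = \frac{1}{7} \cdot 30 \cdot 205 \left(-1078 - 20\right) = \frac{6150}{7} \left(-1098\right) = - \frac{6752700}{7}$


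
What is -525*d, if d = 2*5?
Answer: -5250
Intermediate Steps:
d = 10
-525*d = -525*10 = -5250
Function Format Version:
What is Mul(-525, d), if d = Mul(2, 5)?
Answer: -5250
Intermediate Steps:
d = 10
Mul(-525, d) = Mul(-525, 10) = -5250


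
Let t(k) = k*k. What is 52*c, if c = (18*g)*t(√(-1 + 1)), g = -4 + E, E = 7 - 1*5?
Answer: 0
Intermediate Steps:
E = 2 (E = 7 - 5 = 2)
g = -2 (g = -4 + 2 = -2)
t(k) = k²
c = 0 (c = (18*(-2))*(√(-1 + 1))² = -36*(√0)² = -36*0² = -36*0 = 0)
52*c = 52*0 = 0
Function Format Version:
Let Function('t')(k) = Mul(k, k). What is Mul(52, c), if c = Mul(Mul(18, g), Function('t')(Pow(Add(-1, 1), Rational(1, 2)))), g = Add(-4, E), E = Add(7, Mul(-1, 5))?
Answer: 0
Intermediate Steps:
E = 2 (E = Add(7, -5) = 2)
g = -2 (g = Add(-4, 2) = -2)
Function('t')(k) = Pow(k, 2)
c = 0 (c = Mul(Mul(18, -2), Pow(Pow(Add(-1, 1), Rational(1, 2)), 2)) = Mul(-36, Pow(Pow(0, Rational(1, 2)), 2)) = Mul(-36, Pow(0, 2)) = Mul(-36, 0) = 0)
Mul(52, c) = Mul(52, 0) = 0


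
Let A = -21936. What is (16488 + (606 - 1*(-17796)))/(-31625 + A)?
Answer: -34890/53561 ≈ -0.65141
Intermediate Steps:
(16488 + (606 - 1*(-17796)))/(-31625 + A) = (16488 + (606 - 1*(-17796)))/(-31625 - 21936) = (16488 + (606 + 17796))/(-53561) = (16488 + 18402)*(-1/53561) = 34890*(-1/53561) = -34890/53561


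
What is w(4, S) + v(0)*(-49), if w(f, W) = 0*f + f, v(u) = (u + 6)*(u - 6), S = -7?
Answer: 1768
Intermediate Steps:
v(u) = (-6 + u)*(6 + u) (v(u) = (6 + u)*(-6 + u) = (-6 + u)*(6 + u))
w(f, W) = f (w(f, W) = 0 + f = f)
w(4, S) + v(0)*(-49) = 4 + (-36 + 0²)*(-49) = 4 + (-36 + 0)*(-49) = 4 - 36*(-49) = 4 + 1764 = 1768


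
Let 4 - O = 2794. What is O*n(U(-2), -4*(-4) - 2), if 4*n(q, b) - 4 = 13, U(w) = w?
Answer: -23715/2 ≈ -11858.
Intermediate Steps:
O = -2790 (O = 4 - 1*2794 = 4 - 2794 = -2790)
n(q, b) = 17/4 (n(q, b) = 1 + (1/4)*13 = 1 + 13/4 = 17/4)
O*n(U(-2), -4*(-4) - 2) = -2790*17/4 = -23715/2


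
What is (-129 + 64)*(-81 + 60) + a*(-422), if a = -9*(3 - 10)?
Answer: -25221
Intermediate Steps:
a = 63 (a = -9*(-7) = 63)
(-129 + 64)*(-81 + 60) + a*(-422) = (-129 + 64)*(-81 + 60) + 63*(-422) = -65*(-21) - 26586 = 1365 - 26586 = -25221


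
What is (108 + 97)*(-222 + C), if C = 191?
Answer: -6355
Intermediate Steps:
(108 + 97)*(-222 + C) = (108 + 97)*(-222 + 191) = 205*(-31) = -6355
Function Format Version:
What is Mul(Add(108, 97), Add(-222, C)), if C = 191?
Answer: -6355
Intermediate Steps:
Mul(Add(108, 97), Add(-222, C)) = Mul(Add(108, 97), Add(-222, 191)) = Mul(205, -31) = -6355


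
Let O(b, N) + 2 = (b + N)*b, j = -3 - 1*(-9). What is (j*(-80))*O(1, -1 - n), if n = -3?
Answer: -480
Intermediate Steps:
j = 6 (j = -3 + 9 = 6)
O(b, N) = -2 + b*(N + b) (O(b, N) = -2 + (b + N)*b = -2 + (N + b)*b = -2 + b*(N + b))
(j*(-80))*O(1, -1 - n) = (6*(-80))*(-2 + 1**2 + (-1 - 1*(-3))*1) = -480*(-2 + 1 + (-1 + 3)*1) = -480*(-2 + 1 + 2*1) = -480*(-2 + 1 + 2) = -480*1 = -480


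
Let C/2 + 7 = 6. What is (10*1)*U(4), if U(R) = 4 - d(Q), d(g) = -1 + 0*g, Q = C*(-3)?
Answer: 50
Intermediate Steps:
C = -2 (C = -14 + 2*6 = -14 + 12 = -2)
Q = 6 (Q = -2*(-3) = 6)
d(g) = -1 (d(g) = -1 + 0 = -1)
U(R) = 5 (U(R) = 4 - 1*(-1) = 4 + 1 = 5)
(10*1)*U(4) = (10*1)*5 = 10*5 = 50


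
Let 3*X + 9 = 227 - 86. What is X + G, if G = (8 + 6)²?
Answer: 240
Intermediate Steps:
X = 44 (X = -3 + (227 - 86)/3 = -3 + (⅓)*141 = -3 + 47 = 44)
G = 196 (G = 14² = 196)
X + G = 44 + 196 = 240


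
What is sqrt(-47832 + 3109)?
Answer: I*sqrt(44723) ≈ 211.48*I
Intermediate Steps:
sqrt(-47832 + 3109) = sqrt(-44723) = I*sqrt(44723)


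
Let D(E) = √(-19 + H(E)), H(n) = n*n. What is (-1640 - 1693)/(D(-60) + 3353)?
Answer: -11175549/11239028 + 3333*√3581/11239028 ≈ -0.97661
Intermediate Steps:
H(n) = n²
D(E) = √(-19 + E²)
(-1640 - 1693)/(D(-60) + 3353) = (-1640 - 1693)/(√(-19 + (-60)²) + 3353) = -3333/(√(-19 + 3600) + 3353) = -3333/(√3581 + 3353) = -3333/(3353 + √3581)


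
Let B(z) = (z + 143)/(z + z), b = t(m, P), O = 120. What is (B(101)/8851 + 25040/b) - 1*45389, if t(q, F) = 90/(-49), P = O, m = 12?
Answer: -474864088249/8045559 ≈ -59022.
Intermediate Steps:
P = 120
t(q, F) = -90/49 (t(q, F) = 90*(-1/49) = -90/49)
b = -90/49 ≈ -1.8367
B(z) = (143 + z)/(2*z) (B(z) = (143 + z)/((2*z)) = (143 + z)*(1/(2*z)) = (143 + z)/(2*z))
(B(101)/8851 + 25040/b) - 1*45389 = (((½)*(143 + 101)/101)/8851 + 25040/(-90/49)) - 1*45389 = (((½)*(1/101)*244)*(1/8851) + 25040*(-49/90)) - 45389 = ((122/101)*(1/8851) - 122696/9) - 45389 = (122/893951 - 122696/9) - 45389 = -109684210798/8045559 - 45389 = -474864088249/8045559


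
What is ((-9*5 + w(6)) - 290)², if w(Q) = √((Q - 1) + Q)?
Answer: (335 - √11)² ≈ 1.1001e+5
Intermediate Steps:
w(Q) = √(-1 + 2*Q) (w(Q) = √((-1 + Q) + Q) = √(-1 + 2*Q))
((-9*5 + w(6)) - 290)² = ((-9*5 + √(-1 + 2*6)) - 290)² = ((-45 + √(-1 + 12)) - 290)² = ((-45 + √11) - 290)² = (-335 + √11)²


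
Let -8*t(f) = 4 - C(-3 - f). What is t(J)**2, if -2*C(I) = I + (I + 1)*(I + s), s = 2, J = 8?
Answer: 7569/256 ≈ 29.566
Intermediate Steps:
C(I) = -I/2 - (1 + I)*(2 + I)/2 (C(I) = -(I + (I + 1)*(I + 2))/2 = -(I + (1 + I)*(2 + I))/2 = -I/2 - (1 + I)*(2 + I)/2)
t(f) = 1/8 - (-3 - f)**2/16 + f/4 (t(f) = -(4 - (-1 - 2*(-3 - f) - (-3 - f)**2/2))/8 = -(4 - (-1 + (6 + 2*f) - (-3 - f)**2/2))/8 = -(4 - (5 + 2*f - (-3 - f)**2/2))/8 = -(4 + (-5 + (-3 - f)**2/2 - 2*f))/8 = -(-1 + (-3 - f)**2/2 - 2*f)/8 = 1/8 - (-3 - f)**2/16 + f/4)
t(J)**2 = (1/8 - (3 + 8)**2/16 + (1/4)*8)**2 = (1/8 - 1/16*11**2 + 2)**2 = (1/8 - 1/16*121 + 2)**2 = (1/8 - 121/16 + 2)**2 = (-87/16)**2 = 7569/256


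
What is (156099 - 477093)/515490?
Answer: -53499/85915 ≈ -0.62270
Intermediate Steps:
(156099 - 477093)/515490 = -320994*1/515490 = -53499/85915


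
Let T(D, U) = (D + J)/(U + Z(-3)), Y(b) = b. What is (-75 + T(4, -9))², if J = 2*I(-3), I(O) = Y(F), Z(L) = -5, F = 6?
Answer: 284089/49 ≈ 5797.7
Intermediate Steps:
I(O) = 6
J = 12 (J = 2*6 = 12)
T(D, U) = (12 + D)/(-5 + U) (T(D, U) = (D + 12)/(U - 5) = (12 + D)/(-5 + U))
(-75 + T(4, -9))² = (-75 + (12 + 4)/(-5 - 9))² = (-75 + 16/(-14))² = (-75 - 1/14*16)² = (-75 - 8/7)² = (-533/7)² = 284089/49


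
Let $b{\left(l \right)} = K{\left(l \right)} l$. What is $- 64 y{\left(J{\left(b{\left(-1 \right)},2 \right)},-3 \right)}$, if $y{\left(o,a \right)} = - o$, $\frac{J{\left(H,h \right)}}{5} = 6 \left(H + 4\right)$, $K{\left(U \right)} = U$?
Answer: $9600$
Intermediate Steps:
$b{\left(l \right)} = l^{2}$ ($b{\left(l \right)} = l l = l^{2}$)
$J{\left(H,h \right)} = 120 + 30 H$ ($J{\left(H,h \right)} = 5 \cdot 6 \left(H + 4\right) = 5 \cdot 6 \left(4 + H\right) = 5 \left(24 + 6 H\right) = 120 + 30 H$)
$- 64 y{\left(J{\left(b{\left(-1 \right)},2 \right)},-3 \right)} = - 64 \left(- (120 + 30 \left(-1\right)^{2})\right) = - 64 \left(- (120 + 30 \cdot 1)\right) = - 64 \left(- (120 + 30)\right) = - 64 \left(\left(-1\right) 150\right) = \left(-64\right) \left(-150\right) = 9600$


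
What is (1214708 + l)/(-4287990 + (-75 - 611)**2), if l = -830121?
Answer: -54941/545342 ≈ -0.10075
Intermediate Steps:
(1214708 + l)/(-4287990 + (-75 - 611)**2) = (1214708 - 830121)/(-4287990 + (-75 - 611)**2) = 384587/(-4287990 + (-686)**2) = 384587/(-4287990 + 470596) = 384587/(-3817394) = 384587*(-1/3817394) = -54941/545342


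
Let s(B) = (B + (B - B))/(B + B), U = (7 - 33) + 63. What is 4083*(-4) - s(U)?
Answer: -32665/2 ≈ -16333.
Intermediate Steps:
U = 37 (U = -26 + 63 = 37)
s(B) = ½ (s(B) = (B + 0)/((2*B)) = B*(1/(2*B)) = ½)
4083*(-4) - s(U) = 4083*(-4) - 1*½ = -16332 - ½ = -32665/2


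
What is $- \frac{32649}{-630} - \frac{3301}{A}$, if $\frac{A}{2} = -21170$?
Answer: $\frac{46147943}{889140} \approx 51.902$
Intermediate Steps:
$A = -42340$ ($A = 2 \left(-21170\right) = -42340$)
$- \frac{32649}{-630} - \frac{3301}{A} = - \frac{32649}{-630} - \frac{3301}{-42340} = \left(-32649\right) \left(- \frac{1}{630}\right) - - \frac{3301}{42340} = \frac{10883}{210} + \frac{3301}{42340} = \frac{46147943}{889140}$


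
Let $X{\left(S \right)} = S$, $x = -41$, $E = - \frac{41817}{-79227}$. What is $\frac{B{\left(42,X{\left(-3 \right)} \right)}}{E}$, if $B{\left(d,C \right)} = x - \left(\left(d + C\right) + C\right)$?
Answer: $- \frac{2033493}{13939} \approx -145.89$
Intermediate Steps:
$E = \frac{13939}{26409}$ ($E = \left(-41817\right) \left(- \frac{1}{79227}\right) = \frac{13939}{26409} \approx 0.52781$)
$B{\left(d,C \right)} = -41 - d - 2 C$ ($B{\left(d,C \right)} = -41 - \left(\left(d + C\right) + C\right) = -41 - \left(\left(C + d\right) + C\right) = -41 - \left(d + 2 C\right) = -41 - d - 2 C$)
$\frac{B{\left(42,X{\left(-3 \right)} \right)}}{E} = \frac{-41 - 42 - -6}{\frac{13939}{26409}} = \left(-41 - 42 + 6\right) \frac{26409}{13939} = \left(-77\right) \frac{26409}{13939} = - \frac{2033493}{13939}$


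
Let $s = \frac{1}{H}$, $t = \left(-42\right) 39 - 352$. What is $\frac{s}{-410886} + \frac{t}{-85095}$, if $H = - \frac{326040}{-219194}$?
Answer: $\frac{2961913753913}{126664164146520} \approx 0.023384$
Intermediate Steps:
$t = -1990$ ($t = -1638 - 352 = -1990$)
$H = \frac{163020}{109597}$ ($H = \left(-326040\right) \left(- \frac{1}{219194}\right) = \frac{163020}{109597} \approx 1.4874$)
$s = \frac{109597}{163020}$ ($s = \frac{1}{\frac{163020}{109597}} = \frac{109597}{163020} \approx 0.67229$)
$\frac{s}{-410886} + \frac{t}{-85095} = \frac{109597}{163020 \left(-410886\right)} - \frac{1990}{-85095} = \frac{109597}{163020} \left(- \frac{1}{410886}\right) - - \frac{398}{17019} = - \frac{109597}{66982635720} + \frac{398}{17019} = \frac{2961913753913}{126664164146520}$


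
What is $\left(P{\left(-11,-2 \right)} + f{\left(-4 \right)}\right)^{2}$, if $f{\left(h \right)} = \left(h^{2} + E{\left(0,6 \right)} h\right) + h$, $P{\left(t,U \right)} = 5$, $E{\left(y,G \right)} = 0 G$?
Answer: $289$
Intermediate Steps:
$E{\left(y,G \right)} = 0$
$f{\left(h \right)} = h + h^{2}$ ($f{\left(h \right)} = \left(h^{2} + 0 h\right) + h = \left(h^{2} + 0\right) + h = h^{2} + h = h + h^{2}$)
$\left(P{\left(-11,-2 \right)} + f{\left(-4 \right)}\right)^{2} = \left(5 - 4 \left(1 - 4\right)\right)^{2} = \left(5 - -12\right)^{2} = \left(5 + 12\right)^{2} = 17^{2} = 289$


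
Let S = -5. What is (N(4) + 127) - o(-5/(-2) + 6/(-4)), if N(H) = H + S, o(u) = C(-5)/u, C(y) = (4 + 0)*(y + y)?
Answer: 166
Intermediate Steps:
C(y) = 8*y (C(y) = 4*(2*y) = 8*y)
o(u) = -40/u (o(u) = (8*(-5))/u = -40/u)
N(H) = -5 + H (N(H) = H - 5 = -5 + H)
(N(4) + 127) - o(-5/(-2) + 6/(-4)) = ((-5 + 4) + 127) - (-40)/(-5/(-2) + 6/(-4)) = (-1 + 127) - (-40)/(-5*(-½) + 6*(-¼)) = 126 - (-40)/(5/2 - 3/2) = 126 - (-40)/1 = 126 - (-40) = 126 - 1*(-40) = 126 + 40 = 166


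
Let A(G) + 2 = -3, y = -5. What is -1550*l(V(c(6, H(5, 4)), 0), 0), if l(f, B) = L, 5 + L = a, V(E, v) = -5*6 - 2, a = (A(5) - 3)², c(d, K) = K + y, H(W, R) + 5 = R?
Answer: -91450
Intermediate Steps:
A(G) = -5 (A(G) = -2 - 3 = -5)
H(W, R) = -5 + R
c(d, K) = -5 + K (c(d, K) = K - 5 = -5 + K)
a = 64 (a = (-5 - 3)² = (-8)² = 64)
V(E, v) = -32 (V(E, v) = -30 - 2 = -32)
L = 59 (L = -5 + 64 = 59)
l(f, B) = 59
-1550*l(V(c(6, H(5, 4)), 0), 0) = -1550*59 = -91450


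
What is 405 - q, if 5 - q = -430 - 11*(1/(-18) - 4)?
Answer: 263/18 ≈ 14.611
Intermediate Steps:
q = 7027/18 (q = 5 - (-430 - 11*(1/(-18) - 4)) = 5 - (-430 - 11*(-1/18 - 4)) = 5 - (-430 - 11*(-73)/18) = 5 - (-430 - 1*(-803/18)) = 5 - (-430 + 803/18) = 5 - 1*(-6937/18) = 5 + 6937/18 = 7027/18 ≈ 390.39)
405 - q = 405 - 1*7027/18 = 405 - 7027/18 = 263/18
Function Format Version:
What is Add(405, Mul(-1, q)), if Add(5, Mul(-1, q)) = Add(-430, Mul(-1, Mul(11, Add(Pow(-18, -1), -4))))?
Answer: Rational(263, 18) ≈ 14.611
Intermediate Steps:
q = Rational(7027, 18) (q = Add(5, Mul(-1, Add(-430, Mul(-1, Mul(11, Add(Pow(-18, -1), -4)))))) = Add(5, Mul(-1, Add(-430, Mul(-1, Mul(11, Add(Rational(-1, 18), -4)))))) = Add(5, Mul(-1, Add(-430, Mul(-1, Mul(11, Rational(-73, 18)))))) = Add(5, Mul(-1, Add(-430, Mul(-1, Rational(-803, 18))))) = Add(5, Mul(-1, Add(-430, Rational(803, 18)))) = Add(5, Mul(-1, Rational(-6937, 18))) = Add(5, Rational(6937, 18)) = Rational(7027, 18) ≈ 390.39)
Add(405, Mul(-1, q)) = Add(405, Mul(-1, Rational(7027, 18))) = Add(405, Rational(-7027, 18)) = Rational(263, 18)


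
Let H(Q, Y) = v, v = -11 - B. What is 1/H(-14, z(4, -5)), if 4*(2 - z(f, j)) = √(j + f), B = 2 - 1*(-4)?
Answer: -1/17 ≈ -0.058824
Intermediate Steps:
B = 6 (B = 2 + 4 = 6)
v = -17 (v = -11 - 1*6 = -11 - 6 = -17)
z(f, j) = 2 - √(f + j)/4 (z(f, j) = 2 - √(j + f)/4 = 2 - √(f + j)/4)
H(Q, Y) = -17
1/H(-14, z(4, -5)) = 1/(-17) = -1/17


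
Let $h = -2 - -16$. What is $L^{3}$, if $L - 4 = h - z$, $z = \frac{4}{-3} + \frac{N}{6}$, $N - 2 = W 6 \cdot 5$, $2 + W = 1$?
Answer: $13824$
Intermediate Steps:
$W = -1$ ($W = -2 + 1 = -1$)
$N = -28$ ($N = 2 + \left(-1\right) 6 \cdot 5 = 2 - 30 = -28$)
$h = 14$ ($h = -2 + 16 = 14$)
$z = -6$ ($z = \frac{4}{-3} - \frac{28}{6} = 4 \left(- \frac{1}{3}\right) - \frac{14}{3} = - \frac{4}{3} - \frac{14}{3} = -6$)
$L = 24$ ($L = 4 + \left(14 - -6\right) = 4 + \left(14 + 6\right) = 4 + 20 = 24$)
$L^{3} = 24^{3} = 13824$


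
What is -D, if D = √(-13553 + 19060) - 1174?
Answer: 1174 - √5507 ≈ 1099.8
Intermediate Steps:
D = -1174 + √5507 (D = √5507 - 1174 = -1174 + √5507 ≈ -1099.8)
-D = -(-1174 + √5507) = 1174 - √5507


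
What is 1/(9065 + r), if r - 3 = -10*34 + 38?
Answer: 1/8766 ≈ 0.00011408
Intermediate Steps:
r = -299 (r = 3 + (-10*34 + 38) = 3 + (-340 + 38) = 3 - 302 = -299)
1/(9065 + r) = 1/(9065 - 299) = 1/8766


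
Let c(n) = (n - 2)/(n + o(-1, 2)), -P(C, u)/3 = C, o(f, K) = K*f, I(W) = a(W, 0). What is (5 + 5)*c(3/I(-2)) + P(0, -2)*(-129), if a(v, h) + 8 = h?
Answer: 10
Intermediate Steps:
a(v, h) = -8 + h
I(W) = -8 (I(W) = -8 + 0 = -8)
P(C, u) = -3*C
c(n) = 1 (c(n) = (n - 2)/(n + 2*(-1)) = (-2 + n)/(n - 2) = (-2 + n)/(-2 + n) = 1)
(5 + 5)*c(3/I(-2)) + P(0, -2)*(-129) = (5 + 5)*1 - 3*0*(-129) = 10*1 + 0*(-129) = 10 + 0 = 10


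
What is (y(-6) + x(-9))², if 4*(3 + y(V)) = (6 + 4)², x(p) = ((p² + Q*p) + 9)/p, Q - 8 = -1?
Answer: 361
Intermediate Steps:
Q = 7 (Q = 8 - 1 = 7)
x(p) = (9 + p² + 7*p)/p (x(p) = ((p² + 7*p) + 9)/p = (9 + p² + 7*p)/p)
y(V) = 22 (y(V) = -3 + (6 + 4)²/4 = -3 + (¼)*10² = -3 + (¼)*100 = -3 + 25 = 22)
(y(-6) + x(-9))² = (22 + (7 - 9 + 9/(-9)))² = (22 + (7 - 9 + 9*(-⅑)))² = (22 + (7 - 9 - 1))² = (22 - 3)² = 19² = 361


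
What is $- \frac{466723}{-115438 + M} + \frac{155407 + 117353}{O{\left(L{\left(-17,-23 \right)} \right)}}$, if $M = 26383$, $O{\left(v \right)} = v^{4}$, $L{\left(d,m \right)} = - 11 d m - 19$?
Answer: $\frac{30102352069829467}{5743802990592000} \approx 5.2408$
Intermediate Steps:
$L{\left(d,m \right)} = -19 - 11 d m$ ($L{\left(d,m \right)} = - 11 d m - 19 = -19 - 11 d m$)
$- \frac{466723}{-115438 + M} + \frac{155407 + 117353}{O{\left(L{\left(-17,-23 \right)} \right)}} = - \frac{466723}{-115438 + 26383} + \frac{155407 + 117353}{\left(-19 - \left(-187\right) \left(-23\right)\right)^{4}} = - \frac{466723}{-89055} + \frac{272760}{\left(-19 - 4301\right)^{4}} = \left(-466723\right) \left(- \frac{1}{89055}\right) + \frac{272760}{\left(-4320\right)^{4}} = \frac{466723}{89055} + \frac{272760}{348285173760000} = \frac{466723}{89055} + 272760 \cdot \frac{1}{348285173760000} = \frac{466723}{89055} + \frac{2273}{2902376448000} = \frac{30102352069829467}{5743802990592000}$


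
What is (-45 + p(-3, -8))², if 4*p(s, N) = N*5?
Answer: 3025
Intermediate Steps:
p(s, N) = 5*N/4 (p(s, N) = (N*5)/4 = (5*N)/4 = 5*N/4)
(-45 + p(-3, -8))² = (-45 + (5/4)*(-8))² = (-45 - 10)² = (-55)² = 3025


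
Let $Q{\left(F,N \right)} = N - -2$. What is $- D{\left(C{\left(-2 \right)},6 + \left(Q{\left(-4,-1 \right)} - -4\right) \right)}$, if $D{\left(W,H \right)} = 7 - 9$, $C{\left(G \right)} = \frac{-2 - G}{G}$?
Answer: $2$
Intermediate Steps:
$Q{\left(F,N \right)} = 2 + N$ ($Q{\left(F,N \right)} = N + 2 = 2 + N$)
$C{\left(G \right)} = \frac{-2 - G}{G}$
$D{\left(W,H \right)} = -2$
$- D{\left(C{\left(-2 \right)},6 + \left(Q{\left(-4,-1 \right)} - -4\right) \right)} = \left(-1\right) \left(-2\right) = 2$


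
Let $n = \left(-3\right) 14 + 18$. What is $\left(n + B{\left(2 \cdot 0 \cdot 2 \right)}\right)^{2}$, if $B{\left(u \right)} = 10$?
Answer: $196$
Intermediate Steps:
$n = -24$ ($n = -42 + 18 = -24$)
$\left(n + B{\left(2 \cdot 0 \cdot 2 \right)}\right)^{2} = \left(-24 + 10\right)^{2} = \left(-14\right)^{2} = 196$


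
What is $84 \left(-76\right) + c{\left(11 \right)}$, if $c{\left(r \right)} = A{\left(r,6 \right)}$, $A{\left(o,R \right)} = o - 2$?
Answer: $-6375$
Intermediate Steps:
$A{\left(o,R \right)} = -2 + o$
$c{\left(r \right)} = -2 + r$
$84 \left(-76\right) + c{\left(11 \right)} = 84 \left(-76\right) + \left(-2 + 11\right) = -6384 + 9 = -6375$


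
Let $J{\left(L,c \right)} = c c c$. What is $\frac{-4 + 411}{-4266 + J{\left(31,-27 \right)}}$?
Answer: $- \frac{407}{23949} \approx -0.016994$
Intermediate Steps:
$J{\left(L,c \right)} = c^{3}$ ($J{\left(L,c \right)} = c^{2} c = c^{3}$)
$\frac{-4 + 411}{-4266 + J{\left(31,-27 \right)}} = \frac{-4 + 411}{-4266 + \left(-27\right)^{3}} = \frac{407}{-4266 - 19683} = \frac{407}{-23949} = 407 \left(- \frac{1}{23949}\right) = - \frac{407}{23949}$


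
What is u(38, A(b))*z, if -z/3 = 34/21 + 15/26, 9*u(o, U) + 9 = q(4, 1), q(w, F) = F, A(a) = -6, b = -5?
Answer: 4796/819 ≈ 5.8559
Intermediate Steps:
u(o, U) = -8/9 (u(o, U) = -1 + (1/9)*1 = -1 + 1/9 = -8/9)
z = -1199/182 (z = -3*(34/21 + 15/26) = -3*1199/546 = -1199/182 ≈ -6.5879)
u(38, A(b))*z = -8/9*(-1199/182) = 4796/819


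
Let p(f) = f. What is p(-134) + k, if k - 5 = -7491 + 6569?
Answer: -1051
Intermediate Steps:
k = -917 (k = 5 + (-7491 + 6569) = 5 - 922 = -917)
p(-134) + k = -134 - 917 = -1051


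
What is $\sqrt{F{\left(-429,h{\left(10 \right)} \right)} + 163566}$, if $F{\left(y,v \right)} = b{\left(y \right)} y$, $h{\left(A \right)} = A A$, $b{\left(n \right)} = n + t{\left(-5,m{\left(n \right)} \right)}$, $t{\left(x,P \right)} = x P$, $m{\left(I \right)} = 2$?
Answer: $\sqrt{351897} \approx 593.21$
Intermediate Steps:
$t{\left(x,P \right)} = P x$
$b{\left(n \right)} = -10 + n$ ($b{\left(n \right)} = n + 2 \left(-5\right) = n - 10 = -10 + n$)
$h{\left(A \right)} = A^{2}$
$F{\left(y,v \right)} = y \left(-10 + y\right)$ ($F{\left(y,v \right)} = \left(-10 + y\right) y = y \left(-10 + y\right)$)
$\sqrt{F{\left(-429,h{\left(10 \right)} \right)} + 163566} = \sqrt{- 429 \left(-10 - 429\right) + 163566} = \sqrt{\left(-429\right) \left(-439\right) + 163566} = \sqrt{188331 + 163566} = \sqrt{351897}$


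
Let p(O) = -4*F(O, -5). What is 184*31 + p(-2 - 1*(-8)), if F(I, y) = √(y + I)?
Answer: 5700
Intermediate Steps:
F(I, y) = √(I + y)
p(O) = -4*√(-5 + O) (p(O) = -4*√(O - 5) = -4*√(-5 + O))
184*31 + p(-2 - 1*(-8)) = 184*31 - 4*√(-5 + (-2 - 1*(-8))) = 5704 - 4*√(-5 + (-2 + 8)) = 5704 - 4*√(-5 + 6) = 5704 - 4*√1 = 5704 - 4*1 = 5704 - 4 = 5700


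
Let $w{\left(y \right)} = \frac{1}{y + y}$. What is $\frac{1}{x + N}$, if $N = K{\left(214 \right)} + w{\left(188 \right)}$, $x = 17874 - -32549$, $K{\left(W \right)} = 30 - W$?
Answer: $\frac{376}{18889865} \approx 1.9905 \cdot 10^{-5}$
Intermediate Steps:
$w{\left(y \right)} = \frac{1}{2 y}$
$x = 50423$ ($x = 17874 + 32549 = 50423$)
$N = - \frac{69183}{376}$ ($N = \left(30 - 214\right) + \frac{1}{2 \cdot 188} = \left(30 - 214\right) + \frac{1}{2} \cdot \frac{1}{188} = -184 + \frac{1}{376} = - \frac{69183}{376} \approx -184.0$)
$\frac{1}{x + N} = \frac{1}{50423 - \frac{69183}{376}} = \frac{1}{\frac{18889865}{376}} = \frac{376}{18889865}$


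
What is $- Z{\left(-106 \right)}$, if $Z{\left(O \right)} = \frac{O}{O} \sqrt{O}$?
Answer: $- i \sqrt{106} \approx - 10.296 i$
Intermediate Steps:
$Z{\left(O \right)} = \sqrt{O}$ ($Z{\left(O \right)} = 1 \sqrt{O} = \sqrt{O}$)
$- Z{\left(-106 \right)} = - \sqrt{-106} = - i \sqrt{106}$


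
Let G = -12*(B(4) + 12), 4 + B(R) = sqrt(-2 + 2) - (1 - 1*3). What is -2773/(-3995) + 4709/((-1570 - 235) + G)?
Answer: -57338/32725 ≈ -1.7521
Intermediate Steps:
B(R) = -2 (B(R) = -4 + (sqrt(-2 + 2) - (1 - 1*3)) = -4 + (sqrt(0) - (1 - 3)) = -4 + (0 - 1*(-2)) = -4 + (0 + 2) = -4 + 2 = -2)
G = -120 (G = -12*(-2 + 12) = -12*10 = -120)
-2773/(-3995) + 4709/((-1570 - 235) + G) = -2773/(-3995) + 4709/((-1570 - 235) - 120) = -2773*(-1/3995) + 4709/(-1805 - 120) = 59/85 + 4709/(-1925) = 59/85 + 4709*(-1/1925) = 59/85 - 4709/1925 = -57338/32725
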